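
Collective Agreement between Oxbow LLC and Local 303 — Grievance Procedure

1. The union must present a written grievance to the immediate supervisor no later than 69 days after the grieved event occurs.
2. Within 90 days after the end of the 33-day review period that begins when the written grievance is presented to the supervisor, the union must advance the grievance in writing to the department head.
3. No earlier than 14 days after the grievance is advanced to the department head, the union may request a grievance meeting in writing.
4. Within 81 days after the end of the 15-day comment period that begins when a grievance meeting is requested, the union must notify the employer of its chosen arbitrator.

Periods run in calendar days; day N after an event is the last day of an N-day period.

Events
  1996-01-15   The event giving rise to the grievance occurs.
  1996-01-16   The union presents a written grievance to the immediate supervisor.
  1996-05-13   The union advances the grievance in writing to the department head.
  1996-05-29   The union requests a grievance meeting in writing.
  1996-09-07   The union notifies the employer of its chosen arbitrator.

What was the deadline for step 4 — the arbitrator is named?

1996-09-02

A grievance meeting is requested on 1996-05-29; the 15-day comment period therefore ends 1996-06-13, and step 4 runs from that date. 81 days after 1996-06-13 is 1996-09-02.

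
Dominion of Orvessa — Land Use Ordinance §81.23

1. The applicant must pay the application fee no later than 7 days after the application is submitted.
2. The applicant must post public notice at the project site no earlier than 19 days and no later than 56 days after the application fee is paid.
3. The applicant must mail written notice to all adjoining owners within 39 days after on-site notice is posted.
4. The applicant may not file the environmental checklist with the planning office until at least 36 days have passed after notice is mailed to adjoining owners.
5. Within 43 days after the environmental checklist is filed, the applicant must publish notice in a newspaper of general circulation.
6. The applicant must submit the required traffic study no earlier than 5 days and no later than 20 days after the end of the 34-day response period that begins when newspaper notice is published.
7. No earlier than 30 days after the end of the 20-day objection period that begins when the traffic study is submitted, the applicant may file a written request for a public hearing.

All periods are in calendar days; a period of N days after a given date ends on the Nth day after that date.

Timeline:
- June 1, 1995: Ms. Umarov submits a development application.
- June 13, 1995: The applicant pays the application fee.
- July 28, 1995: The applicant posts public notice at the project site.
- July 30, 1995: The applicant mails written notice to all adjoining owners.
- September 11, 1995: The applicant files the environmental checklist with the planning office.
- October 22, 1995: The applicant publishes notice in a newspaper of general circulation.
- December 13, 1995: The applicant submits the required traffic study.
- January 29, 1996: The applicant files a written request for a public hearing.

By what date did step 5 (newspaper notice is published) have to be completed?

October 24, 1995

Step 5 runs from September 11, 1995, when the environmental checklist is filed. 43 days after September 11, 1995 is October 24, 1995.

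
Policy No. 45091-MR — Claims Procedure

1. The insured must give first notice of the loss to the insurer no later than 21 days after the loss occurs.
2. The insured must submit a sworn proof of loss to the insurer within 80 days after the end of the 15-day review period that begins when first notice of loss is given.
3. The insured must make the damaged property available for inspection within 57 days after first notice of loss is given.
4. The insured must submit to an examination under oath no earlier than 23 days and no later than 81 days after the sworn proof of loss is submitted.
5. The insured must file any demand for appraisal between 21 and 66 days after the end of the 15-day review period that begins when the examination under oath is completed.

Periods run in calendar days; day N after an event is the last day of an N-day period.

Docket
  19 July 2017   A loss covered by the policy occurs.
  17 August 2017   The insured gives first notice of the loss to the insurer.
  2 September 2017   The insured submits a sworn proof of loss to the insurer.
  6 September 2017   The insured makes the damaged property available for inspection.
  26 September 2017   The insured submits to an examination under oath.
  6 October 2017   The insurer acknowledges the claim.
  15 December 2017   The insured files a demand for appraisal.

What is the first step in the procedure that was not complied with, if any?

Step 1

(1) due by 19 July 2017 + 21 days = 9 August 2017; done 17 August 2017 — 8 days late.
The procedure was therefore not followed at step 1.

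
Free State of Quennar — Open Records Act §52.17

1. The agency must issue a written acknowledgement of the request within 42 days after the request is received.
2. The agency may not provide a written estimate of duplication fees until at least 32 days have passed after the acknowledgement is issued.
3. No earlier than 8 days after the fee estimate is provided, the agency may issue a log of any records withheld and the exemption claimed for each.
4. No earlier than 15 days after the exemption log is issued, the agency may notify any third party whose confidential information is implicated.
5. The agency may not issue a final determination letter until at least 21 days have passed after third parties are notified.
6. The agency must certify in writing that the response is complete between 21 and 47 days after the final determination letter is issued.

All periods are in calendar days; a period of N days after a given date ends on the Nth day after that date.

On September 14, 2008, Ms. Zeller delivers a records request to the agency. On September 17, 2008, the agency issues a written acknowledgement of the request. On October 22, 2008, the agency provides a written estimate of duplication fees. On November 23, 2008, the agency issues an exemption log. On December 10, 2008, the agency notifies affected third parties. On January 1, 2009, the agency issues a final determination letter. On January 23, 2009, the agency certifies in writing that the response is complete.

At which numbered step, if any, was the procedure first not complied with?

Step 1 — counting 42 days from September 14, 2008 (when the request is received) gives a deadline of October 26, 2008; done September 17, 2008 — timely.
Step 2 — must wait 32 days from September 17, 2008 (when the acknowledgement is issued), so not before October 19, 2008; done October 22, 2008, after the minimum wait.
Step 3 — must wait 8 days from October 22, 2008 (when the fee estimate is provided), so not before October 30, 2008; done November 23, 2008, after the minimum wait.
Step 4 — must wait 15 days from November 23, 2008 (when the exemption log is issued), so not before December 8, 2008; December 10, 2008 is on or after that date.
Step 5 — must wait 21 days from December 10, 2008 (when third parties are notified), so not before December 31, 2008; done January 1, 2009, after the minimum wait.
Step 6 — 21 and 47 days from January 1, 2009 (when the final determination letter is issued) are January 22, 2009 and February 17, 2009 respectively; done January 23, 2009, which is between those dates.

None — every step was satisfied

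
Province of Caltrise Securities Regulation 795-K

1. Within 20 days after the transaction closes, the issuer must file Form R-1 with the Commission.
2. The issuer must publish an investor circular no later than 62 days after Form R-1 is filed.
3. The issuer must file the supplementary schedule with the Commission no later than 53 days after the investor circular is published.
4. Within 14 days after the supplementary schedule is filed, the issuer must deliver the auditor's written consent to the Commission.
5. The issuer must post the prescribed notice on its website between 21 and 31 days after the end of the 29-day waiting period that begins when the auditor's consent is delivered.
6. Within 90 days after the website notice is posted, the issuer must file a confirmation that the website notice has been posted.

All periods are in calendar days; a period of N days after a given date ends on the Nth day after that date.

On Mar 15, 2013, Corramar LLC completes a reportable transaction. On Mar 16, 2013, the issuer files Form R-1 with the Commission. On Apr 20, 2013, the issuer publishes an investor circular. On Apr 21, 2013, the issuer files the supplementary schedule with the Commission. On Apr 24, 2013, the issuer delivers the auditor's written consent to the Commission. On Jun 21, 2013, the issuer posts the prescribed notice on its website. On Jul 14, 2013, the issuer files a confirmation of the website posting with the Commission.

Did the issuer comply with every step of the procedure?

Yes

(1) due by Mar 15, 2013 + 20 days = Apr 4, 2013; Mar 16, 2013 is within that limit.
(2) due by Mar 16, 2013 + 62 days = May 17, 2013; Apr 20, 2013 is within that limit.
(3) due by Apr 20, 2013 + 53 days = Jun 12, 2013; completed Apr 21, 2013, before the deadline.
(4) due by Apr 21, 2013 + 14 days = May 5, 2013; completed Apr 24, 2013, before the deadline.
(5) the permitted window runs from May 23, 2013 + 21 = Jun 13, 2013 to May 23, 2013 + 31 = Jun 23, 2013; done Jun 21, 2013, which is between those dates.
(6) due by Jun 21, 2013 + 90 days = Sep 19, 2013; Jul 14, 2013 is within that limit.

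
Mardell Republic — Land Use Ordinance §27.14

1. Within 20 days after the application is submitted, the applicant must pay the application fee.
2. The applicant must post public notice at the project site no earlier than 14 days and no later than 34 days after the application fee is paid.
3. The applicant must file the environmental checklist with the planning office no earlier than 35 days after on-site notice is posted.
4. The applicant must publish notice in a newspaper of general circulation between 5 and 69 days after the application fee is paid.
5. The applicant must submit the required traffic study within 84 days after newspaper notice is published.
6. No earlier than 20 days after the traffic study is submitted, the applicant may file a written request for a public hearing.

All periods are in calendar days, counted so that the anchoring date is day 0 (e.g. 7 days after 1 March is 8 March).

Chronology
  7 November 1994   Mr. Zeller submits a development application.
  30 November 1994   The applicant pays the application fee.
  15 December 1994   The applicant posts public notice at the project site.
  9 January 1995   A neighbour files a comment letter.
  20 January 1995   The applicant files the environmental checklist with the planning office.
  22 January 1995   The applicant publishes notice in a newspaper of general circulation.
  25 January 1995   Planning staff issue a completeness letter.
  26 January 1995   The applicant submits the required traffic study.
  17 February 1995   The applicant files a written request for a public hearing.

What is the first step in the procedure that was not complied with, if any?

Step 1 — counting 20 days from 7 November 1994 (when the application is submitted) gives a deadline of 27 November 1994; 30 November 1994 misses that deadline by 3 days.

Step 1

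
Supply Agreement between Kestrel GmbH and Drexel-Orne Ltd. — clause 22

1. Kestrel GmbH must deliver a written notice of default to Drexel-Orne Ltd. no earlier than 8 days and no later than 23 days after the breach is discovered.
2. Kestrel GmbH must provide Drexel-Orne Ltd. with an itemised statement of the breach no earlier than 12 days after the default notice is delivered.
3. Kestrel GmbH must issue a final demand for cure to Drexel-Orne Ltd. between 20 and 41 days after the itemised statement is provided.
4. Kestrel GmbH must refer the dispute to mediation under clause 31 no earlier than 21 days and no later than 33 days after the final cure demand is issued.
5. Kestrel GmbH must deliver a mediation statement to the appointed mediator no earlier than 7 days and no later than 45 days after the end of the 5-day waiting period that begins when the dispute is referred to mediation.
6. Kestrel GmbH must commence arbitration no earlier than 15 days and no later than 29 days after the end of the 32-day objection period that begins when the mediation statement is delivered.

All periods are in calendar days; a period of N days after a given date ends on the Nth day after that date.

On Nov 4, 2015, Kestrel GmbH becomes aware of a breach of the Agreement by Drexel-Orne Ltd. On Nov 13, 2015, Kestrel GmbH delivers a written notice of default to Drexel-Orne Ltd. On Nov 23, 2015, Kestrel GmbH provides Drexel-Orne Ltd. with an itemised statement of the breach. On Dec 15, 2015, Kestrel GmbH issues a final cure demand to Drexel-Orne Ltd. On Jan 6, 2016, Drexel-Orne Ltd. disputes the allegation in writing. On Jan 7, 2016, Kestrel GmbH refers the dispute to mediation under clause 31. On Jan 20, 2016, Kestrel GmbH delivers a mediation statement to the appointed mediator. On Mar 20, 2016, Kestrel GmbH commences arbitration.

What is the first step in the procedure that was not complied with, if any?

Step 1 — 8 and 23 days from Nov 4, 2015 (when the breach is discovered) are Nov 12, 2015 and Nov 27, 2015 respectively; done Nov 13, 2015, which is between those dates.
Step 2 — must wait 12 days from Nov 13, 2015 (when the default notice is delivered), so not before Nov 25, 2015; Nov 23, 2015 is 2 days before the earliest permitted date.

Step 2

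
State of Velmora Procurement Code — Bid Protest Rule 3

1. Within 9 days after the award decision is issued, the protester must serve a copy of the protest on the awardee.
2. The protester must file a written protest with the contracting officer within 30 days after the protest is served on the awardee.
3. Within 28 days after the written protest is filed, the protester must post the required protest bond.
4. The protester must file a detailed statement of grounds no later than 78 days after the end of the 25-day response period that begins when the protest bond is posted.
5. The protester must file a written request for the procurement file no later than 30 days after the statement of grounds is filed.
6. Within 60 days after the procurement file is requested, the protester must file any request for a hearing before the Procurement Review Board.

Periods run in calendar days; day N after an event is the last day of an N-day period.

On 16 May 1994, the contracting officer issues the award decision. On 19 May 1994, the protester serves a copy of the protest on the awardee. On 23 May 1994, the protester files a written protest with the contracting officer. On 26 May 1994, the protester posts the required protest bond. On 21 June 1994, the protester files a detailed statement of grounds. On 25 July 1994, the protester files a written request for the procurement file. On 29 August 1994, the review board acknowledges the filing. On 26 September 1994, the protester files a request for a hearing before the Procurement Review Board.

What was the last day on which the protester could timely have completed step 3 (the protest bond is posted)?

20 June 1994

Step 3 runs from 23 May 1994, when the written protest is filed. 28 days after 23 May 1994 is 20 June 1994.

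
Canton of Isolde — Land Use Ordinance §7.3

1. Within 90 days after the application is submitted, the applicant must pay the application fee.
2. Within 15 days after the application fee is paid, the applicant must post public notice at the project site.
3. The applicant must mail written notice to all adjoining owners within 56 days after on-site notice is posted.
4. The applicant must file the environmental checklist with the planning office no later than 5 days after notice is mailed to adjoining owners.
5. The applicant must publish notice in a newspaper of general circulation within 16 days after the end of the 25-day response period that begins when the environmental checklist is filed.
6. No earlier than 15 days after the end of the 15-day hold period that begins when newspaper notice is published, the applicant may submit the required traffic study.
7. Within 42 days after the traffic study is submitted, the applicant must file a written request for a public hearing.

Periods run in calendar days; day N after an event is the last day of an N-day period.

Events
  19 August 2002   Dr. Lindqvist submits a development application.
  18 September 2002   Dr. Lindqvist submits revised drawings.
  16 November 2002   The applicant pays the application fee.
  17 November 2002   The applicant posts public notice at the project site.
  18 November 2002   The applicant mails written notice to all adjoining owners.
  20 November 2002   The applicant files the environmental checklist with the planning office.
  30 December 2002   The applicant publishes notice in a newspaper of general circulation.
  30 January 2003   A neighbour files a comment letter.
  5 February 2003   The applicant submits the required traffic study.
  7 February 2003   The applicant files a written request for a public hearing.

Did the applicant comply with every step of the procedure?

Step 1 — counting 90 days from 19 August 2002 (when the application is submitted) gives a deadline of 17 November 2002; done 16 November 2002 — timely.
Step 2 — counting 15 days from 16 November 2002 (when the application fee is paid) gives a deadline of 1 December 2002; 17 November 2002 is within that limit.
Step 3 — counting 56 days from 17 November 2002 (when on-site notice is posted) gives a deadline of 12 January 2003; completed 18 November 2002, before the deadline.
Step 4 — counting 5 days from 18 November 2002 (when notice is mailed to adjoining owners) gives a deadline of 23 November 2002; completed 20 November 2002, before the deadline.
Step 5 — counting 16 days from 15 December 2002 (end of the 25-day response period, which began when the environmental checklist is filed on 20 November 2002) gives a deadline of 31 December 2002; completed 30 December 2002, before the deadline.
Step 6 — must wait 15 days from 14 January 2003 (end of the 15-day hold period, which began when newspaper notice is published on 30 December 2002), so not before 29 January 2003; done 5 February 2003 — permitted.
Step 7 — counting 42 days from 5 February 2003 (when the traffic study is submitted) gives a deadline of 19 March 2003; 7 February 2003 is within that limit.

Yes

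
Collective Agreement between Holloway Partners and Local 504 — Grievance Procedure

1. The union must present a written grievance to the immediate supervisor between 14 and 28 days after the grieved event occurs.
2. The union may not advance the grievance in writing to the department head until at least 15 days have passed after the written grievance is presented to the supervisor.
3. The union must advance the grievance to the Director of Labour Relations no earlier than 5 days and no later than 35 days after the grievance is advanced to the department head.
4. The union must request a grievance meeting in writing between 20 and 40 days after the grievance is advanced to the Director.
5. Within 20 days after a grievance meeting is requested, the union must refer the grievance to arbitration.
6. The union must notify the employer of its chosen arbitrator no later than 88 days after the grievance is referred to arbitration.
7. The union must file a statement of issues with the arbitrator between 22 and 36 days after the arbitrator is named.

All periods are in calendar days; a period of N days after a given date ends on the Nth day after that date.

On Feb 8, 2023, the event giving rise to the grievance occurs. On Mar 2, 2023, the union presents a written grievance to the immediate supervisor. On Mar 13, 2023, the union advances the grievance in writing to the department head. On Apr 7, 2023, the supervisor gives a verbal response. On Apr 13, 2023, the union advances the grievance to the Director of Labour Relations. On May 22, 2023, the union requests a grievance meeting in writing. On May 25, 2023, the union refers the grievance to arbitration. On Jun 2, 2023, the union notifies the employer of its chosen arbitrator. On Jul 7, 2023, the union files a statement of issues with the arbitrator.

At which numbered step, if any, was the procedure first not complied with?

(1) the permitted window runs from Feb 8, 2023 + 14 = Feb 22, 2023 to Feb 8, 2023 + 28 = Mar 8, 2023; Mar 2, 2023 falls inside that range.
(2) permitted from Mar 2, 2023 + 15 days = Mar 17, 2023 onward; acted on Mar 13, 2023, 4 days prematurely.

Step 2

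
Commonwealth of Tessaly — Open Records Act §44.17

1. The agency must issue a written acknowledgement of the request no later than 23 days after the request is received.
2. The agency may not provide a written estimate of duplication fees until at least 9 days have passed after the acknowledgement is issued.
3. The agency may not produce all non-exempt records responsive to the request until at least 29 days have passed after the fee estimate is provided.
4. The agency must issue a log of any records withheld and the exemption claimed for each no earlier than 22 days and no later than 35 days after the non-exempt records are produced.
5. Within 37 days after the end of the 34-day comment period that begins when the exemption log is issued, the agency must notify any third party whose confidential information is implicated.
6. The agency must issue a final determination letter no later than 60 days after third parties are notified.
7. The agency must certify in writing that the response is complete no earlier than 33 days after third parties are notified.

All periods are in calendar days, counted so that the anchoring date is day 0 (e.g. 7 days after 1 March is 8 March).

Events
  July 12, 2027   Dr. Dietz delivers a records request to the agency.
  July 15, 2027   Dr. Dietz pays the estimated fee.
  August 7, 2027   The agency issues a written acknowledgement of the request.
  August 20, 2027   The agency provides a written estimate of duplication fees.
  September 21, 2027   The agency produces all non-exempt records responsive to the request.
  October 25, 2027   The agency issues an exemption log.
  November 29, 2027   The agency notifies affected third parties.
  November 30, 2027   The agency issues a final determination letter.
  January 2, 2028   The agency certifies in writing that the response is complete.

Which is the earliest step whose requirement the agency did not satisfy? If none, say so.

Step 1 — counting 23 days from July 12, 2027 (when the request is received) gives a deadline of August 4, 2027; August 7, 2027 misses that deadline by 3 days.
That is the first point of non-compliance.

Step 1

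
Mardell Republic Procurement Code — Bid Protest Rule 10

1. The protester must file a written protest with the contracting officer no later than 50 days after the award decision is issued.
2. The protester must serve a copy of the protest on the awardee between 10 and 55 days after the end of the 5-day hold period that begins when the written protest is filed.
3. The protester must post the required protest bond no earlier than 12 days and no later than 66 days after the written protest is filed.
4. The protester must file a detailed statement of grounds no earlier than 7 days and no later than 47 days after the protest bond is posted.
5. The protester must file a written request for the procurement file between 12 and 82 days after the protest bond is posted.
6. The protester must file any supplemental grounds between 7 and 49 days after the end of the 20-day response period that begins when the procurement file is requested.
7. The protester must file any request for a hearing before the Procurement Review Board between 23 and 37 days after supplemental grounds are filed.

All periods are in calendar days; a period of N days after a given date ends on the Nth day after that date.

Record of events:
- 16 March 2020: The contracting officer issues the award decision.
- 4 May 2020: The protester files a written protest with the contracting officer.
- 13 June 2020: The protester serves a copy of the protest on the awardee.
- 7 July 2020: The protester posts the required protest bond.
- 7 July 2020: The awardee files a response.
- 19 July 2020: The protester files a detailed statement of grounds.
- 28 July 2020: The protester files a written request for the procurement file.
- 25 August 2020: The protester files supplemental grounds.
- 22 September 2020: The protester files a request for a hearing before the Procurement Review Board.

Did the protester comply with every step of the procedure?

Yes

Step 1 — counting 50 days from 16 March 2020 (when the award decision is issued) gives a deadline of 5 May 2020; done 4 May 2020 — timely.
Step 2 — 10 and 55 days from 9 May 2020 (end of the 5-day hold period, which began when the written protest is filed on 4 May 2020) are 19 May 2020 and 3 July 2020 respectively; done 13 June 2020, which is between those dates.
Step 3 — 12 and 66 days from 4 May 2020 (when the written protest is filed) are 16 May 2020 and 9 July 2020 respectively; 7 July 2020 falls inside that range.
Step 4 — 7 and 47 days from 7 July 2020 (when the protest bond is posted) are 14 July 2020 and 23 August 2020 respectively; done 19 July 2020 — within the window.
Step 5 — 12 and 82 days from 7 July 2020 (when the protest bond is posted) are 19 July 2020 and 27 September 2020 respectively; 28 July 2020 falls inside that range.
Step 6 — 7 and 49 days from 17 August 2020 (end of the 20-day response period, which began when the procurement file is requested on 28 July 2020) are 24 August 2020 and 5 October 2020 respectively; 25 August 2020 falls inside that range.
Step 7 — 23 and 37 days from 25 August 2020 (when supplemental grounds are filed) are 17 September 2020 and 1 October 2020 respectively; done 22 September 2020, which is between those dates.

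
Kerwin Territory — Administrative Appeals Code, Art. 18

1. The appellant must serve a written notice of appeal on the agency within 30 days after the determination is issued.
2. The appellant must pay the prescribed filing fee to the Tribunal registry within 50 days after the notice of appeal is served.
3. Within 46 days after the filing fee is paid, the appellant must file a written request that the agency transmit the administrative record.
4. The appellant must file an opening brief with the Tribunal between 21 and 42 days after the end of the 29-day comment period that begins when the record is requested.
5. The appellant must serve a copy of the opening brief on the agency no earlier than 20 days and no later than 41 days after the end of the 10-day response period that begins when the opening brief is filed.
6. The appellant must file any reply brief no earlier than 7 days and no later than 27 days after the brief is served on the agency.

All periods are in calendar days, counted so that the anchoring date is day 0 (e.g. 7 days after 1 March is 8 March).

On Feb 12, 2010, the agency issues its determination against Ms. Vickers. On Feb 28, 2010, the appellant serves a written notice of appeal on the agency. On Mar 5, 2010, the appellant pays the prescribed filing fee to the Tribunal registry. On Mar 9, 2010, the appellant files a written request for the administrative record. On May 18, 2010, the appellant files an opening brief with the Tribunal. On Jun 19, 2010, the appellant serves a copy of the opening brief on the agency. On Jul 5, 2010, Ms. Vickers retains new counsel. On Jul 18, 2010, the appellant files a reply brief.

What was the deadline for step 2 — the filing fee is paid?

Step 2 runs from Feb 28, 2010, when the notice of appeal is served. 50 days after Feb 28, 2010 is Apr 19, 2010.

Apr 19, 2010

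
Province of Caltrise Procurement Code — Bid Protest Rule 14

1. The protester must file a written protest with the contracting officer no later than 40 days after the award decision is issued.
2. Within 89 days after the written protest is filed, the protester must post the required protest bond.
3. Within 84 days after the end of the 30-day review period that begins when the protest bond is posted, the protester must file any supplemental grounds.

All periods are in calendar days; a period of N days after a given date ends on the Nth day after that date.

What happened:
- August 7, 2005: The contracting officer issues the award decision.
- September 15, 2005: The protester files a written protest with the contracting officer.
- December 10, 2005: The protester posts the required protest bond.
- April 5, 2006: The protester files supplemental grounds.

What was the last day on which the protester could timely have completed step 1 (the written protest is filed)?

Step 1 runs from August 7, 2005, when the award decision is issued. 40 days after August 7, 2005 is September 16, 2005.

September 16, 2005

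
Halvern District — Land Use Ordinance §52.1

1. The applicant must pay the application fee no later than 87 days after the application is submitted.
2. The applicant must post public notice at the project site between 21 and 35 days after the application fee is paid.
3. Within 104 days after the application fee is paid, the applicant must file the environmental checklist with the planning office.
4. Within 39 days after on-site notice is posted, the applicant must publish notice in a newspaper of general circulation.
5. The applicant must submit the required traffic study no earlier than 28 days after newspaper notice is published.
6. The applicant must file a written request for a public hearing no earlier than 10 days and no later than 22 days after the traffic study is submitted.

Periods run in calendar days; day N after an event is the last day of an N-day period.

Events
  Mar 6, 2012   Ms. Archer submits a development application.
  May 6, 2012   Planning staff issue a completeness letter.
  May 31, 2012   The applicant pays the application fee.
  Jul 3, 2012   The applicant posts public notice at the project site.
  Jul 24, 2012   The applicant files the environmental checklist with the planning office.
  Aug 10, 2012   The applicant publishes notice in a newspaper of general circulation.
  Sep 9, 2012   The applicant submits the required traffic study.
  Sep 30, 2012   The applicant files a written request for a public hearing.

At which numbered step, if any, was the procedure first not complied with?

None — every step was satisfied

(1) due by Mar 6, 2012 + 87 days = Jun 1, 2012; May 31, 2012 is within that limit.
(2) the permitted window runs from May 31, 2012 + 21 = Jun 21, 2012 to May 31, 2012 + 35 = Jul 5, 2012; Jul 3, 2012 falls inside that range.
(3) due by May 31, 2012 + 104 days = Sep 12, 2012; done Jul 24, 2012 — timely.
(4) due by Jul 3, 2012 + 39 days = Aug 11, 2012; Aug 10, 2012 is within that limit.
(5) permitted from Aug 10, 2012 + 28 days = Sep 7, 2012 onward; Sep 9, 2012 is on or after that date.
(6) the permitted window runs from Sep 9, 2012 + 10 = Sep 19, 2012 to Sep 9, 2012 + 22 = Oct 1, 2012; done Sep 30, 2012, which is between those dates.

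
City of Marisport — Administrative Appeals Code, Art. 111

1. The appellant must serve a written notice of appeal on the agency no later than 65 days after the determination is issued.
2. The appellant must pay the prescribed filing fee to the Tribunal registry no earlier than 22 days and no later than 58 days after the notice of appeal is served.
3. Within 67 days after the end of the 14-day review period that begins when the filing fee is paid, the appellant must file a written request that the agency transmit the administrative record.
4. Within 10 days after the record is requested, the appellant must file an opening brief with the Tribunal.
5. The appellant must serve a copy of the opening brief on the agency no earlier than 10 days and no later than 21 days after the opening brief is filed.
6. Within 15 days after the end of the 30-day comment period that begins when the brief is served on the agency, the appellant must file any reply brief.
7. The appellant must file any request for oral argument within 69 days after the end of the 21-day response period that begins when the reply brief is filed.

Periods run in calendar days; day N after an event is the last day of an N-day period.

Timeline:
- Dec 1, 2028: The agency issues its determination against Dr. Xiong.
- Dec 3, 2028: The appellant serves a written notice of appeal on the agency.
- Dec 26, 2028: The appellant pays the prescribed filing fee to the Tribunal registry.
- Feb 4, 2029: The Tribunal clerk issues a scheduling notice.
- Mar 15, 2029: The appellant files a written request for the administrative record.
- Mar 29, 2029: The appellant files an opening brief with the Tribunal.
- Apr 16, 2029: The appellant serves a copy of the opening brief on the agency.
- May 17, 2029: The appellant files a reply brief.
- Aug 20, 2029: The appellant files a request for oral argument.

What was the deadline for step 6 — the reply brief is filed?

May 31, 2029

The brief is served on the agency on Apr 16, 2029; the 30-day comment period therefore ends May 16, 2029, and step 6 runs from that date. 15 days after May 16, 2029 is May 31, 2029.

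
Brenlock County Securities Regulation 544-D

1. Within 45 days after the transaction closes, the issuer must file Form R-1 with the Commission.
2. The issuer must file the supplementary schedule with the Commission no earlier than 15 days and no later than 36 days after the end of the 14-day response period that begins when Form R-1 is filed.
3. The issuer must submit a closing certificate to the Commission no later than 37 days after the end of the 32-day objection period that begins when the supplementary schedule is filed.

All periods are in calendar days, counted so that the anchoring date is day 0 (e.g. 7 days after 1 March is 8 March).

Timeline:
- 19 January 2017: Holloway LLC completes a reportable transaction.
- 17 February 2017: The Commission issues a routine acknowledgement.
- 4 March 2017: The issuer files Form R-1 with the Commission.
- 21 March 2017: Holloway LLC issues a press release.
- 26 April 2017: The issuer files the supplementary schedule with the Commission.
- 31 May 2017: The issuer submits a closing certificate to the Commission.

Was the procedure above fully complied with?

No

Step 1 — counting 45 days from 19 January 2017 (when the transaction closes) gives a deadline of 5 March 2017; completed 4 March 2017, before the deadline.
Step 2 — 15 and 36 days from 18 March 2017 (end of the 14-day response period, which began when Form R-1 is filed on 4 March 2017) are 2 April 2017 and 23 April 2017 respectively; 26 April 2017 is 3 days past the end of the window.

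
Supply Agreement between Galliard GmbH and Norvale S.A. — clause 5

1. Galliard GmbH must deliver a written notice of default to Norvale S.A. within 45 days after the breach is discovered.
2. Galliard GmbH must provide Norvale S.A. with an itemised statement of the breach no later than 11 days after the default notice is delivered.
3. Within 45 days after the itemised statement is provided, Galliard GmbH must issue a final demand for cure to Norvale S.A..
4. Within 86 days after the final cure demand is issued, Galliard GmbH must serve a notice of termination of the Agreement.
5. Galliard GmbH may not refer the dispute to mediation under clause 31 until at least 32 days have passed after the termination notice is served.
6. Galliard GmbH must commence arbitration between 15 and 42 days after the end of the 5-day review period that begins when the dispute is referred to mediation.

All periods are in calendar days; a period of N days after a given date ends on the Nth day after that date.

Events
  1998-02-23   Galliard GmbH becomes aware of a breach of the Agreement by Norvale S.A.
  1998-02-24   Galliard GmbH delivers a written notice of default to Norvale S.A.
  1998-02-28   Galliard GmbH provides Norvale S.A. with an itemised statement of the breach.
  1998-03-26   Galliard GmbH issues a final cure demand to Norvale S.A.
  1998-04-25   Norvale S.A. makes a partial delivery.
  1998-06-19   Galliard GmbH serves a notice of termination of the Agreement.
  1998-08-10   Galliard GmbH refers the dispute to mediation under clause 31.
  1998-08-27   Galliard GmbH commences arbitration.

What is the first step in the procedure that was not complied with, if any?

Step 6

Step 1 — counting 45 days from 1998-02-23 (when the breach is discovered) gives a deadline of 1998-04-09; done 1998-02-24 — timely.
Step 2 — counting 11 days from 1998-02-24 (when the default notice is delivered) gives a deadline of 1998-03-07; completed 1998-02-28, before the deadline.
Step 3 — counting 45 days from 1998-02-28 (when the itemised statement is provided) gives a deadline of 1998-04-14; 1998-03-26 is within that limit.
Step 4 — counting 86 days from 1998-03-26 (when the final cure demand is issued) gives a deadline of 1998-06-20; done 1998-06-19 — timely.
Step 5 — must wait 32 days from 1998-06-19 (when the termination notice is served), so not before 1998-07-21; done 1998-08-10 — permitted.
Step 6 — 15 and 42 days from 1998-08-15 (end of the 5-day review period, which began when the dispute is referred to mediation on 1998-08-10) are 1998-08-30 and 1998-09-26 respectively; done 1998-08-27 — 3 days before the window opened.
The analysis stops there.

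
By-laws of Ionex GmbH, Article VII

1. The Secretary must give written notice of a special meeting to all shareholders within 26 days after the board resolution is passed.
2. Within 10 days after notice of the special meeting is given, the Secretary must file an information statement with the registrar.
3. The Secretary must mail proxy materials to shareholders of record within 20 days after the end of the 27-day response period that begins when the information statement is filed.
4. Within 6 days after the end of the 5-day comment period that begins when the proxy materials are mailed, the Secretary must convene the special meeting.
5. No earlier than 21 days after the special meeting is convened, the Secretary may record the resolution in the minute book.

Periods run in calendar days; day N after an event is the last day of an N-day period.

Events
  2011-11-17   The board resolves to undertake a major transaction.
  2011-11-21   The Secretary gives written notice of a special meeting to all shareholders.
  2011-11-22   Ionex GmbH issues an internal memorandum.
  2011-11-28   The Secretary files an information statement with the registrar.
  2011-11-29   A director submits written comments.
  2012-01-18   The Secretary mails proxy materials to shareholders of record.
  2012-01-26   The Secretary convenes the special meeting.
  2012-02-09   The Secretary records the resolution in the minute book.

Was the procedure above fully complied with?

No

Step 1 — counting 26 days from 2011-11-17 (when the board resolution is passed) gives a deadline of 2011-12-13; done 2011-11-21 — timely.
Step 2 — counting 10 days from 2011-11-21 (when notice of the special meeting is given) gives a deadline of 2011-12-01; completed 2011-11-28, before the deadline.
Step 3 — counting 20 days from 2011-12-25 (end of the 27-day response period, which began when the information statement is filed on 2011-11-28) gives a deadline of 2012-01-14; done 2012-01-18 — 4 days late.
Later steps need not be reached.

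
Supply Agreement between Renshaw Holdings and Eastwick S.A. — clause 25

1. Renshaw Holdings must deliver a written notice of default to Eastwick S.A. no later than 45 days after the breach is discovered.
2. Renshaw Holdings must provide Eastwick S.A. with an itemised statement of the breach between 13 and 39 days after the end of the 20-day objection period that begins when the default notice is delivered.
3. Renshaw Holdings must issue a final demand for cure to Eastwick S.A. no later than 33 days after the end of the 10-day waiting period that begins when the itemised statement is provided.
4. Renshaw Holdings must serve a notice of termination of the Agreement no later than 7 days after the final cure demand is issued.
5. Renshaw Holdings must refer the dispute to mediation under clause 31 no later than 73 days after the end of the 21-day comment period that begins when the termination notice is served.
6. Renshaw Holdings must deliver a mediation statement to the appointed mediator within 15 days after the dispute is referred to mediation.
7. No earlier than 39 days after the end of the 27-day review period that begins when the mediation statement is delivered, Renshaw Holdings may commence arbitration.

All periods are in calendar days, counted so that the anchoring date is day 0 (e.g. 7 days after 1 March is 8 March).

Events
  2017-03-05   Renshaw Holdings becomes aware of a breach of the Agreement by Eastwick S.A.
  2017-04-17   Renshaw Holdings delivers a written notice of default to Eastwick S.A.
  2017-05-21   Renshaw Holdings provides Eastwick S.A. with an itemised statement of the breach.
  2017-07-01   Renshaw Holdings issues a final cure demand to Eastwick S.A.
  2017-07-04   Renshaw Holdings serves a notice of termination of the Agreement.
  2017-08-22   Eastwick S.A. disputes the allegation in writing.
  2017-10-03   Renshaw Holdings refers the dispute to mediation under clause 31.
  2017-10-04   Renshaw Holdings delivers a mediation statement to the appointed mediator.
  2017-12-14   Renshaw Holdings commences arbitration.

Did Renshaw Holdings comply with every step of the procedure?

Step 1: 45 days after 2017-03-05 (when the breach is discovered) is 2017-04-19; completed 2017-04-17, before the deadline.
Step 2: the window is 13–39 days after 2017-05-07 (end of the 20-day objection period, which began when the default notice is delivered on 2017-04-17), so 2017-05-20 through 2017-06-15; done 2017-05-21 — within the window.
Step 3: 33 days after 2017-05-31 (end of the 10-day waiting period, which began when the itemised statement is provided on 2017-05-21) is 2017-07-03; done 2017-07-01 — timely.
Step 4: 7 days after 2017-07-01 (when the final cure demand is issued) is 2017-07-08; 2017-07-04 is within that limit.
Step 5: 73 days after 2017-07-25 (end of the 21-day comment period, which began when the termination notice is served on 2017-07-04) is 2017-10-06; 2017-10-03 is within that limit.
Step 6: 15 days after 2017-10-03 (when the dispute is referred to mediation) is 2017-10-18; done 2017-10-04 — timely.
Step 7: the earliest permitted date is 39 days after 2017-10-31 (end of the 27-day review period, which began when the mediation statement is delivered on 2017-10-04), i.e. 2017-12-09; done 2017-12-14 — permitted.

Yes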